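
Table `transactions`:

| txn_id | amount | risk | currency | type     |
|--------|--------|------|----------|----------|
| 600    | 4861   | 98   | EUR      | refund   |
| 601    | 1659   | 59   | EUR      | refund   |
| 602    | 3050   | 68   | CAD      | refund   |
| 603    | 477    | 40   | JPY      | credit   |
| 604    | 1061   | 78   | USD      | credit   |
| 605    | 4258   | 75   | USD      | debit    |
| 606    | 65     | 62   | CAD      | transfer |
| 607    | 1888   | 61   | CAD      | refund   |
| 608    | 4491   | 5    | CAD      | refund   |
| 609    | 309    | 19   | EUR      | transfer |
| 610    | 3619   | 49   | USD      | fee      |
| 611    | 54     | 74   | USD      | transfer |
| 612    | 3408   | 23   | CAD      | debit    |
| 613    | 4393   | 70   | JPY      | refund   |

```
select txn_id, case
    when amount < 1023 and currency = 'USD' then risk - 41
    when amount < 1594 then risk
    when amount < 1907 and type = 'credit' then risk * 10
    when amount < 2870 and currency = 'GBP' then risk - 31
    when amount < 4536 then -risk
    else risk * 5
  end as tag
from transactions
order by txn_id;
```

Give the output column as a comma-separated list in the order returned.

txn_id=600: ELSE → 490
txn_id=601: amount < 4536 → -59
txn_id=602: amount < 4536 → -68
txn_id=603: amount < 1594 → 40
txn_id=604: amount < 1594 → 78
txn_id=605: amount < 4536 → -75
txn_id=606: amount < 1594 → 62
txn_id=607: amount < 4536 → -61
txn_id=608: amount < 4536 → -5
txn_id=609: amount < 1594 → 19
txn_id=610: amount < 4536 → -49
txn_id=611: amount < 1023 and currency = 'USD' → 33
txn_id=612: amount < 4536 → -23
txn_id=613: amount < 4536 → -70

490, -59, -68, 40, 78, -75, 62, -61, -5, 19, -49, 33, -23, -70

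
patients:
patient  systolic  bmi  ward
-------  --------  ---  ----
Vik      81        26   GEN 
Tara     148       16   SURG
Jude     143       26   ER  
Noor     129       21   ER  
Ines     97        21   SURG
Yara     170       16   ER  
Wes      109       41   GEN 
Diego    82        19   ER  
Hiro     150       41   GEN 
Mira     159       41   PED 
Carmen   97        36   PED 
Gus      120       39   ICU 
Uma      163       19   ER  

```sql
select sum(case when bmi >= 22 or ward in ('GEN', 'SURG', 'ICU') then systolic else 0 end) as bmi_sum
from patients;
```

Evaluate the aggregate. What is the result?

patient=Vik: ✓ → 81
patient=Tara: ✓ → 148
patient=Jude: ✓ → 143
patient=Noor: ✗
patient=Ines: ✓ → 97
patient=Yara: ✗
patient=Wes: ✓ → 109
patient=Diego: ✗
patient=Hiro: ✓ → 150
patient=Mira: ✓ → 159
patient=Carmen: ✓ → 97
patient=Gus: ✓ → 120
patient=Uma: ✗
bmi_sum = 81 + 148 + 143 + 97 + 109 + 150 + 159 + 97 + 120 = 1104

1104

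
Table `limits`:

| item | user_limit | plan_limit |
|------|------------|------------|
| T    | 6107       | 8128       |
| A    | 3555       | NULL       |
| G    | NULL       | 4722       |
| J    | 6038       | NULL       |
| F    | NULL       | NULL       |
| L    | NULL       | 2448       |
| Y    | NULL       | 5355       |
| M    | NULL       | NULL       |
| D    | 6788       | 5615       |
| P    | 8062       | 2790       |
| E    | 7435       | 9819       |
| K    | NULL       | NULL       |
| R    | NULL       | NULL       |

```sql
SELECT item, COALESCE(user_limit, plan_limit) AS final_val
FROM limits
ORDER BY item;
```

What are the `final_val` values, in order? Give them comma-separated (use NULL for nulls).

3555, 6788, 7435, NULL, 4722, 6038, NULL, 2448, NULL, 8062, NULL, 6107, 5355

item=A: user_limit=3555 → 3555
item=D: user_limit=6788 → 6788
item=E: user_limit=7435 → 7435
item=F: user_limit=NULL, plan_limit=NULL (all NULL) → NULL
item=G: user_limit=NULL, plan_limit=4722 → 4722
item=J: user_limit=6038 → 6038
item=K: user_limit=NULL, plan_limit=NULL (all NULL) → NULL
item=L: user_limit=NULL, plan_limit=2448 → 2448
item=M: user_limit=NULL, plan_limit=NULL (all NULL) → NULL
item=P: user_limit=8062 → 8062
item=R: user_limit=NULL, plan_limit=NULL (all NULL) → NULL
item=T: user_limit=6107 → 6107
item=Y: user_limit=NULL, plan_limit=5355 → 5355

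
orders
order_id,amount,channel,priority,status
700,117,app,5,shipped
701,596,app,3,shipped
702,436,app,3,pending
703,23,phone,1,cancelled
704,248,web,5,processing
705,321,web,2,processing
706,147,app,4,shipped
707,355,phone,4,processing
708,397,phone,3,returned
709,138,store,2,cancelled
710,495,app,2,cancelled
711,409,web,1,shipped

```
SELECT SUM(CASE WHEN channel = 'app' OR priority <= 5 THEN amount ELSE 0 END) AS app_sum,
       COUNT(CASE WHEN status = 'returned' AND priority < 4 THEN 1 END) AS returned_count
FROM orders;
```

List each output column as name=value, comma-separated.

[app_sum: channel = 'app' OR priority <= 5]
order_id=700: ✓ → 117
order_id=701: ✓ → 596
order_id=702: ✓ → 436
order_id=703: ✓ → 23
order_id=704: ✓ → 248
order_id=705: ✓ → 321
order_id=706: ✓ → 147
order_id=707: ✓ → 355
order_id=708: ✓ → 397
order_id=709: ✓ → 138
order_id=710: ✓ → 495
order_id=711: ✓ → 409
app_sum = 117 + 596 + 436 + 23 + 248 + 321 + 147 + 355 + 397 + 138 + 495 + 409 = 3682
—
[returned_count: status = 'returned' AND priority < 4]
order_id=700: ✗
order_id=701: ✗
order_id=702: ✗
order_id=703: ✗
order_id=704: ✗
order_id=705: ✗
order_id=706: ✗
order_id=707: ✗
order_id=708: ✓ → 1
order_id=709: ✗
order_id=710: ✗
order_id=711: ✗
returned_count = COUNT(1) = 1

app_sum=3682, returned_count=1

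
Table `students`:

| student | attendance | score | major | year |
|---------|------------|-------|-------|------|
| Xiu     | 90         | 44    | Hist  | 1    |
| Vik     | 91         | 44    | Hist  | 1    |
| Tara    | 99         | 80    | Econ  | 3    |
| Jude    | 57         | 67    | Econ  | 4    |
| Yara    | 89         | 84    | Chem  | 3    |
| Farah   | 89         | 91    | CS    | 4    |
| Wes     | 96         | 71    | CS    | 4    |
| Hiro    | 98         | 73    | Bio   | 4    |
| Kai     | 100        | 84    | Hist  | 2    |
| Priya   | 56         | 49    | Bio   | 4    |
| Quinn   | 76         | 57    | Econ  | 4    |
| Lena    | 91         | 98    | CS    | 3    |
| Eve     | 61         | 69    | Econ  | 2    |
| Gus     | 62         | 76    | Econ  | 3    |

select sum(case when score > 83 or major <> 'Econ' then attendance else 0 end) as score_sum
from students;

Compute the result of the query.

student=Xiu: ✓ → 90
student=Vik: ✓ → 91
student=Tara: ✗
student=Jude: ✗
student=Yara: ✓ → 89
student=Farah: ✓ → 89
student=Wes: ✓ → 96
student=Hiro: ✓ → 98
student=Kai: ✓ → 100
student=Priya: ✓ → 56
student=Quinn: ✗
student=Lena: ✓ → 91
student=Eve: ✗
student=Gus: ✗
score_sum = 90 + 91 + 89 + 89 + 96 + 98 + 100 + 56 + 91 = 800

800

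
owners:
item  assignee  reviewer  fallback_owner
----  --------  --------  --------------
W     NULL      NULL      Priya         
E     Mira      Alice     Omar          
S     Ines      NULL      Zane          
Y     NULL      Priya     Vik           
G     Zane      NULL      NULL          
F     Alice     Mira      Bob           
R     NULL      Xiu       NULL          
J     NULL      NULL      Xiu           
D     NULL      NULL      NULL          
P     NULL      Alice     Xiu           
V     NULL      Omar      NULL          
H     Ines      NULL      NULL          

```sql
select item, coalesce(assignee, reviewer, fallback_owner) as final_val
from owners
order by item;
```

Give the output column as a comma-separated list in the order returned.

item=D: assignee=NULL, reviewer=NULL, fallback_owner=NULL (all NULL) → NULL
item=E: assignee=Mira → Mira
item=F: assignee=Alice → Alice
item=G: assignee=Zane → Zane
item=H: assignee=Ines → Ines
item=J: assignee=NULL, reviewer=NULL, fallback_owner=Xiu → Xiu
item=P: assignee=NULL, reviewer=Alice → Alice
item=R: assignee=NULL, reviewer=Xiu → Xiu
item=S: assignee=Ines → Ines
item=V: assignee=NULL, reviewer=Omar → Omar
item=W: assignee=NULL, reviewer=NULL, fallback_owner=Priya → Priya
item=Y: assignee=NULL, reviewer=Priya → Priya

NULL, Mira, Alice, Zane, Ines, Xiu, Alice, Xiu, Ines, Omar, Priya, Priya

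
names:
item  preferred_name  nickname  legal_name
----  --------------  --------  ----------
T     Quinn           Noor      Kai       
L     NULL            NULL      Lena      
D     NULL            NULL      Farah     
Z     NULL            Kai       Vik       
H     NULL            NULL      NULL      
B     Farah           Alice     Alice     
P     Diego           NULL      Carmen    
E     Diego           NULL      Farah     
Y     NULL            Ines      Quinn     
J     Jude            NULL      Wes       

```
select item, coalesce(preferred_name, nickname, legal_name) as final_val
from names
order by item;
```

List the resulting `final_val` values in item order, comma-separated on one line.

Farah, Farah, Diego, NULL, Jude, Lena, Diego, Quinn, Ines, Kai

item=B: preferred_name=Farah → Farah
item=D: preferred_name=NULL, nickname=NULL, legal_name=Farah → Farah
item=E: preferred_name=Diego → Diego
item=H: preferred_name=NULL, nickname=NULL, legal_name=NULL (all NULL) → NULL
item=J: preferred_name=Jude → Jude
item=L: preferred_name=NULL, nickname=NULL, legal_name=Lena → Lena
item=P: preferred_name=Diego → Diego
item=T: preferred_name=Quinn → Quinn
item=Y: preferred_name=NULL, nickname=Ines → Ines
item=Z: preferred_name=NULL, nickname=Kai → Kai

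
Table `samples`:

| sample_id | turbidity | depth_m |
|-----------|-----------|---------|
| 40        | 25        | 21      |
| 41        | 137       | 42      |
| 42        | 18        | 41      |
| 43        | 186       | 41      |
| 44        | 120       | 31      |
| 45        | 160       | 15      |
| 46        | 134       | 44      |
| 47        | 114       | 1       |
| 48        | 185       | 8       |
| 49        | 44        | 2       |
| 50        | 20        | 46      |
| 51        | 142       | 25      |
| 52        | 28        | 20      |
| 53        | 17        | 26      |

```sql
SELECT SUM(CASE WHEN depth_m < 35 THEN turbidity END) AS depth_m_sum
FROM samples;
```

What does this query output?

sample_id=40: ✓ → 25
sample_id=41: ✗
sample_id=42: ✗
sample_id=43: ✗
sample_id=44: ✓ → 120
sample_id=45: ✓ → 160
sample_id=46: ✗
sample_id=47: ✓ → 114
sample_id=48: ✓ → 185
sample_id=49: ✓ → 44
sample_id=50: ✗
sample_id=51: ✓ → 142
sample_id=52: ✓ → 28
sample_id=53: ✓ → 17
depth_m_sum = 25 + 120 + 160 + 114 + 185 + 44 + 142 + 28 + 17 = 835

835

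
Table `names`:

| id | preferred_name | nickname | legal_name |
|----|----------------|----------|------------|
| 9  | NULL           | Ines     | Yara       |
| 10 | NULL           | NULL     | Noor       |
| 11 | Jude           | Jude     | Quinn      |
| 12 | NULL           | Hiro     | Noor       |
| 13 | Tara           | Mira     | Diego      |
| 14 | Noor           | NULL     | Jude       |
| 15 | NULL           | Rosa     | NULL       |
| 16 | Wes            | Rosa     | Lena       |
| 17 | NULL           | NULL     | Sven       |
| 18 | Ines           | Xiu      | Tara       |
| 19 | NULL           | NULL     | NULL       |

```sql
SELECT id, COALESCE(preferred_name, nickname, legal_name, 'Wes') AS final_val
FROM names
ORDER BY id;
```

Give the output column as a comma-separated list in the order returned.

Ines, Noor, Jude, Hiro, Tara, Noor, Rosa, Wes, Sven, Ines, Wes

id=9: preferred_name=NULL, nickname=Ines → Ines
id=10: preferred_name=NULL, nickname=NULL, legal_name=Noor → Noor
id=11: preferred_name=Jude → Jude
id=12: preferred_name=NULL, nickname=Hiro → Hiro
id=13: preferred_name=Tara → Tara
id=14: preferred_name=Noor → Noor
id=15: preferred_name=NULL, nickname=Rosa → Rosa
id=16: preferred_name=Wes → Wes
id=17: preferred_name=NULL, nickname=NULL, legal_name=Sven → Sven
id=18: preferred_name=Ines → Ines
id=19: preferred_name=NULL, nickname=NULL, legal_name=NULL, → literal Wes → Wes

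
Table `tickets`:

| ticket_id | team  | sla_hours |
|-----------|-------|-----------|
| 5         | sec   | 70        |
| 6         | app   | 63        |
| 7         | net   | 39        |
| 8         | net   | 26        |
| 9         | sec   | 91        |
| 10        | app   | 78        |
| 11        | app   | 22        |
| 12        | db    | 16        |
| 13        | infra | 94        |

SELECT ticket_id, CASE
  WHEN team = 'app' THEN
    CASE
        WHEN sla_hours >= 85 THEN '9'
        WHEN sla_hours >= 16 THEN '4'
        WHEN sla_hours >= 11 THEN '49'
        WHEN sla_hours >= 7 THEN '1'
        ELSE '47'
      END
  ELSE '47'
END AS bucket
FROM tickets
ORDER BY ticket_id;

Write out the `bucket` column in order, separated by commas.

ticket_id=5: team='sec' → outer ELSE → 47
ticket_id=6: team='app' → inner[sla_hours >= 16] → 4
ticket_id=7: team='net' → outer ELSE → 47
ticket_id=8: team='net' → outer ELSE → 47
ticket_id=9: team='sec' → outer ELSE → 47
ticket_id=10: team='app' → inner[sla_hours >= 16] → 4
ticket_id=11: team='app' → inner[sla_hours >= 16] → 4
ticket_id=12: team='db' → outer ELSE → 47
ticket_id=13: team='infra' → outer ELSE → 47

47, 4, 47, 47, 47, 4, 4, 47, 47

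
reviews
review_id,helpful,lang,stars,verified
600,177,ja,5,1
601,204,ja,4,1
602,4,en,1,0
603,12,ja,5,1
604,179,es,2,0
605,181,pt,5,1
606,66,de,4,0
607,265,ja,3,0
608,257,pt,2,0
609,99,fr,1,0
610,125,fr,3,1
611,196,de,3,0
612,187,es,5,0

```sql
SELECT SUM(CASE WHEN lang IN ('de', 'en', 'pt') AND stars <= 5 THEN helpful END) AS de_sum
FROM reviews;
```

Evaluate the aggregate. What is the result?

704

review_id=600: ✗
review_id=601: ✗
review_id=602: ✓ → 4
review_id=603: ✗
review_id=604: ✗
review_id=605: ✓ → 181
review_id=606: ✓ → 66
review_id=607: ✗
review_id=608: ✓ → 257
review_id=609: ✗
review_id=610: ✗
review_id=611: ✓ → 196
review_id=612: ✗
de_sum = 4 + 181 + 66 + 257 + 196 = 704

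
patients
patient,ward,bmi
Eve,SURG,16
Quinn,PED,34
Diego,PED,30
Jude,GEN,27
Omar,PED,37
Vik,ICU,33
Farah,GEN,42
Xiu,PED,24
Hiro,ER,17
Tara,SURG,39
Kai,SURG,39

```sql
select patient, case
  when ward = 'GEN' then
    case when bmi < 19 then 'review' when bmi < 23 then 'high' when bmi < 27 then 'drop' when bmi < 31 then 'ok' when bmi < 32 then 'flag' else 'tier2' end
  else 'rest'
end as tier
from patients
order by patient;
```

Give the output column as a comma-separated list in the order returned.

rest, rest, tier2, rest, ok, rest, rest, rest, rest, rest, rest

patient=Diego: ward='PED' → outer ELSE → rest
patient=Eve: ward='SURG' → outer ELSE → rest
patient=Farah: ward='GEN' → inner[ELSE] → tier2
patient=Hiro: ward='ER' → outer ELSE → rest
patient=Jude: ward='GEN' → inner[bmi < 31] → ok
patient=Kai: ward='SURG' → outer ELSE → rest
patient=Omar: ward='PED' → outer ELSE → rest
patient=Quinn: ward='PED' → outer ELSE → rest
patient=Tara: ward='SURG' → outer ELSE → rest
patient=Vik: ward='ICU' → outer ELSE → rest
patient=Xiu: ward='PED' → outer ELSE → rest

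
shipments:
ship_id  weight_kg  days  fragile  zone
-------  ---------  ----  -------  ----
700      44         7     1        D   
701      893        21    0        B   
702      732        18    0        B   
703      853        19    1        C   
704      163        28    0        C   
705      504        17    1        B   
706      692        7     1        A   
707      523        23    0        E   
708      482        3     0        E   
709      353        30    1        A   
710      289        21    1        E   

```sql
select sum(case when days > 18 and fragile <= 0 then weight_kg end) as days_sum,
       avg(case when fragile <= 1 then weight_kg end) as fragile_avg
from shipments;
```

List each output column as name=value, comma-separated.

days_sum=1579, fragile_avg=502.5454545455

[days_sum: days > 18 and fragile <= 0]
ship_id=700: ✗
ship_id=701: ✓ → 893
ship_id=702: ✗
ship_id=703: ✗
ship_id=704: ✓ → 163
ship_id=705: ✗
ship_id=706: ✗
ship_id=707: ✓ → 523
ship_id=708: ✗
ship_id=709: ✗
ship_id=710: ✗
days_sum = 893 + 163 + 523 = 1579
—
[fragile_avg: fragile <= 1]
ship_id=700: ✓ → 44
ship_id=701: ✓ → 893
ship_id=702: ✓ → 732
ship_id=703: ✓ → 853
ship_id=704: ✓ → 163
ship_id=705: ✓ → 504
ship_id=706: ✓ → 692
ship_id=707: ✓ → 523
ship_id=708: ✓ → 482
ship_id=709: ✓ → 353
ship_id=710: ✓ → 289
fragile_avg = (44 + 893 + 732 + 853 + 163 + 504 + 692 + 523 + 482 + 353 + 289) / 11 = 502.5454545455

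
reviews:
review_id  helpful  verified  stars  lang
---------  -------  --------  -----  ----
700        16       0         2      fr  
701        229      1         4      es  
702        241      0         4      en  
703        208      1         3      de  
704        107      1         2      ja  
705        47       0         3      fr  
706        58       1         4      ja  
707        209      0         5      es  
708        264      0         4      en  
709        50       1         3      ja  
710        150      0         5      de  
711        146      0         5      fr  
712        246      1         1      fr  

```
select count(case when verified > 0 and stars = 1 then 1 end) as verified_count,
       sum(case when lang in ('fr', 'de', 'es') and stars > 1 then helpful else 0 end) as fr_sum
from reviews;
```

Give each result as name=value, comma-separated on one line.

[verified_count: verified > 0 and stars = 1]
review_id=700: ✗
review_id=701: ✗
review_id=702: ✗
review_id=703: ✗
review_id=704: ✗
review_id=705: ✗
review_id=706: ✗
review_id=707: ✗
review_id=708: ✗
review_id=709: ✗
review_id=710: ✗
review_id=711: ✗
review_id=712: ✓ → 1
verified_count = COUNT(1) = 1
—
[fr_sum: lang in ('fr', 'de', 'es') and stars > 1]
review_id=700: ✓ → 16
review_id=701: ✓ → 229
review_id=702: ✗
review_id=703: ✓ → 208
review_id=704: ✗
review_id=705: ✓ → 47
review_id=706: ✗
review_id=707: ✓ → 209
review_id=708: ✗
review_id=709: ✗
review_id=710: ✓ → 150
review_id=711: ✓ → 146
review_id=712: ✗
fr_sum = 16 + 229 + 208 + 47 + 209 + 150 + 146 = 1005

verified_count=1, fr_sum=1005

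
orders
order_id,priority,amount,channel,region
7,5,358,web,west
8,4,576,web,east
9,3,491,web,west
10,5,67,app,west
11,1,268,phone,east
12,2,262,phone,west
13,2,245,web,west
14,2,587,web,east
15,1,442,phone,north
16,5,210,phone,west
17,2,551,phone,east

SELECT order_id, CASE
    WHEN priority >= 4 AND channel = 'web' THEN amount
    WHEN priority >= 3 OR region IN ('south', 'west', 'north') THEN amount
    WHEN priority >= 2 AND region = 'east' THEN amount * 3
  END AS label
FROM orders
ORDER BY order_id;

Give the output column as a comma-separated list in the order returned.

358, 576, 491, 67, NULL, 262, 245, 1761, 442, 210, 1653

order_id=7: priority >= 4 AND channel = 'web' → 358
order_id=8: priority >= 4 AND channel = 'web' → 576
order_id=9: priority >= 3 OR region IN ('south', 'west', 'north') → 491
order_id=10: priority >= 3 OR region IN ('south', 'west', 'north') → 67
order_id=11: (no match → NULL) → NULL
order_id=12: priority >= 3 OR region IN ('south', 'west', 'north') → 262
order_id=13: priority >= 3 OR region IN ('south', 'west', 'north') → 245
order_id=14: priority >= 2 AND region = 'east' → 1761
order_id=15: priority >= 3 OR region IN ('south', 'west', 'north') → 442
order_id=16: priority >= 3 OR region IN ('south', 'west', 'north') → 210
order_id=17: priority >= 2 AND region = 'east' → 1653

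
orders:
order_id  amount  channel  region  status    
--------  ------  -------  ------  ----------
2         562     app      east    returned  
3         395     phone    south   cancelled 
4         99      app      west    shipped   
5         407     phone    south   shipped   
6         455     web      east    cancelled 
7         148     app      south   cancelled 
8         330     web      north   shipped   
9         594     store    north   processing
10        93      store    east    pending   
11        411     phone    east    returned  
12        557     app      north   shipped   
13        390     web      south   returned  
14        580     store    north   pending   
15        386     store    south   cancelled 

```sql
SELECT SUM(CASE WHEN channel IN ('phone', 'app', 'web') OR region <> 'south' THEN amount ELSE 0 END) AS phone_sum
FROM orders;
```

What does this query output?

5021

order_id=2: ✓ → 562
order_id=3: ✓ → 395
order_id=4: ✓ → 99
order_id=5: ✓ → 407
order_id=6: ✓ → 455
order_id=7: ✓ → 148
order_id=8: ✓ → 330
order_id=9: ✓ → 594
order_id=10: ✓ → 93
order_id=11: ✓ → 411
order_id=12: ✓ → 557
order_id=13: ✓ → 390
order_id=14: ✓ → 580
order_id=15: ✗
phone_sum = 562 + 395 + 99 + 407 + 455 + 148 + 330 + 594 + 93 + 411 + 557 + 390 + 580 = 5021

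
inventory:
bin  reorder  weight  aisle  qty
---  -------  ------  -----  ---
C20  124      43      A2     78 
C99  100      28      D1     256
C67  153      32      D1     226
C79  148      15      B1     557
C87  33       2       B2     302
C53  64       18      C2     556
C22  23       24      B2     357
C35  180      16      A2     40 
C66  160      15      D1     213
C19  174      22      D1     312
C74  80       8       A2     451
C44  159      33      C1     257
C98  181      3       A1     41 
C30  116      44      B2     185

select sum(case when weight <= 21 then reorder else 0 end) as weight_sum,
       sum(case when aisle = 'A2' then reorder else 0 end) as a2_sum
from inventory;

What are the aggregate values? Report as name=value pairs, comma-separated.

[weight_sum: weight <= 21]
bin=C20: ✗
bin=C99: ✗
bin=C67: ✗
bin=C79: ✓ → 148
bin=C87: ✓ → 33
bin=C53: ✓ → 64
bin=C22: ✗
bin=C35: ✓ → 180
bin=C66: ✓ → 160
bin=C19: ✗
bin=C74: ✓ → 80
bin=C44: ✗
bin=C98: ✓ → 181
bin=C30: ✗
weight_sum = 148 + 33 + 64 + 180 + 160 + 80 + 181 = 846
—
[a2_sum: aisle = 'A2']
bin=C20: ✓ → 124
bin=C99: ✗
bin=C67: ✗
bin=C79: ✗
bin=C87: ✗
bin=C53: ✗
bin=C22: ✗
bin=C35: ✓ → 180
bin=C66: ✗
bin=C19: ✗
bin=C74: ✓ → 80
bin=C44: ✗
bin=C98: ✗
bin=C30: ✗
a2_sum = 124 + 180 + 80 = 384

weight_sum=846, a2_sum=384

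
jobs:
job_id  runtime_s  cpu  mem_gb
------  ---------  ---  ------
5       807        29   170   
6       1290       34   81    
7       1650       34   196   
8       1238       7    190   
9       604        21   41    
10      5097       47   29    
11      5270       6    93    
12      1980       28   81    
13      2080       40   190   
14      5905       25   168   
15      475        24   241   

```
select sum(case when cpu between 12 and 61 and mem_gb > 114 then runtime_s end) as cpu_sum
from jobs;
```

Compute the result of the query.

job_id=5: ✓ → 807
job_id=6: ✗
job_id=7: ✓ → 1650
job_id=8: ✗
job_id=9: ✗
job_id=10: ✗
job_id=11: ✗
job_id=12: ✗
job_id=13: ✓ → 2080
job_id=14: ✓ → 5905
job_id=15: ✓ → 475
cpu_sum = 807 + 1650 + 2080 + 5905 + 475 = 10917

10917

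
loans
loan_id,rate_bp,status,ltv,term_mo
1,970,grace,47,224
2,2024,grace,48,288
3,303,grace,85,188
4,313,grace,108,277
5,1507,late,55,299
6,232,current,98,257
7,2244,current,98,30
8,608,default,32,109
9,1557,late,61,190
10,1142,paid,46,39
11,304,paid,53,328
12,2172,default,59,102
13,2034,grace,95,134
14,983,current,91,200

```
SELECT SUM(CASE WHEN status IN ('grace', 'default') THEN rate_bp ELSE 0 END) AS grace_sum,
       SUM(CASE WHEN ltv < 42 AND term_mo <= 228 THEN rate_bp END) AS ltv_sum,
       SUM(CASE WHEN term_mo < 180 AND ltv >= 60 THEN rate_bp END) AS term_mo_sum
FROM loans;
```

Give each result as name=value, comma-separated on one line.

[grace_sum: status IN ('grace', 'default')]
loan_id=1: ✓ → 970
loan_id=2: ✓ → 2024
loan_id=3: ✓ → 303
loan_id=4: ✓ → 313
loan_id=5: ✗
loan_id=6: ✗
loan_id=7: ✗
loan_id=8: ✓ → 608
loan_id=9: ✗
loan_id=10: ✗
loan_id=11: ✗
loan_id=12: ✓ → 2172
loan_id=13: ✓ → 2034
loan_id=14: ✗
grace_sum = 970 + 2024 + 303 + 313 + 608 + 2172 + 2034 = 8424
—
[ltv_sum: ltv < 42 AND term_mo <= 228]
loan_id=1: ✗
loan_id=2: ✗
loan_id=3: ✗
loan_id=4: ✗
loan_id=5: ✗
loan_id=6: ✗
loan_id=7: ✗
loan_id=8: ✓ → 608
loan_id=9: ✗
loan_id=10: ✗
loan_id=11: ✗
loan_id=12: ✗
loan_id=13: ✗
loan_id=14: ✗
ltv_sum = 608
—
[term_mo_sum: term_mo < 180 AND ltv >= 60]
loan_id=1: ✗
loan_id=2: ✗
loan_id=3: ✗
loan_id=4: ✗
loan_id=5: ✗
loan_id=6: ✗
loan_id=7: ✓ → 2244
loan_id=8: ✗
loan_id=9: ✗
loan_id=10: ✗
loan_id=11: ✗
loan_id=12: ✗
loan_id=13: ✓ → 2034
loan_id=14: ✗
term_mo_sum = 2244 + 2034 = 4278

grace_sum=8424, ltv_sum=608, term_mo_sum=4278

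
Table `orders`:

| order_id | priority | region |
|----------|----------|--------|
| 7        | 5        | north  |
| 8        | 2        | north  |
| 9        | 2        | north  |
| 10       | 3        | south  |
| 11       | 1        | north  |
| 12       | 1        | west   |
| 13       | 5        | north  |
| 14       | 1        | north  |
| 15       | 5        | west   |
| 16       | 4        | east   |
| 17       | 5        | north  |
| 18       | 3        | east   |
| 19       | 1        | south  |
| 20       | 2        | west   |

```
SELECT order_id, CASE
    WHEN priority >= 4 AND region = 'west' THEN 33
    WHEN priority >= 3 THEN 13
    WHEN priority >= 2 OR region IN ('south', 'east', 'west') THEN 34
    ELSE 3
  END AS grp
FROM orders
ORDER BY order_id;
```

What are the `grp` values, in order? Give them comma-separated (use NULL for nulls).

order_id=7: priority >= 3 → 13
order_id=8: priority >= 2 OR region IN ('south', 'east', 'west') → 34
order_id=9: priority >= 2 OR region IN ('south', 'east', 'west') → 34
order_id=10: priority >= 3 → 13
order_id=11: ELSE → 3
order_id=12: priority >= 2 OR region IN ('south', 'east', 'west') → 34
order_id=13: priority >= 3 → 13
order_id=14: ELSE → 3
order_id=15: priority >= 4 AND region = 'west' → 33
order_id=16: priority >= 3 → 13
order_id=17: priority >= 3 → 13
order_id=18: priority >= 3 → 13
order_id=19: priority >= 2 OR region IN ('south', 'east', 'west') → 34
order_id=20: priority >= 2 OR region IN ('south', 'east', 'west') → 34

13, 34, 34, 13, 3, 34, 13, 3, 33, 13, 13, 13, 34, 34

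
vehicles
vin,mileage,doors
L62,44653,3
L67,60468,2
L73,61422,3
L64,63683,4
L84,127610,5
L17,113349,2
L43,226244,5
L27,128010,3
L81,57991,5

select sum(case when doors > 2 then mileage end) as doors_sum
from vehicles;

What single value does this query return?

vin=L62: ✓ → 44653
vin=L67: ✗
vin=L73: ✓ → 61422
vin=L64: ✓ → 63683
vin=L84: ✓ → 127610
vin=L17: ✗
vin=L43: ✓ → 226244
vin=L27: ✓ → 128010
vin=L81: ✓ → 57991
doors_sum = 44653 + 61422 + 63683 + 127610 + 226244 + 128010 + 57991 = 709613

709613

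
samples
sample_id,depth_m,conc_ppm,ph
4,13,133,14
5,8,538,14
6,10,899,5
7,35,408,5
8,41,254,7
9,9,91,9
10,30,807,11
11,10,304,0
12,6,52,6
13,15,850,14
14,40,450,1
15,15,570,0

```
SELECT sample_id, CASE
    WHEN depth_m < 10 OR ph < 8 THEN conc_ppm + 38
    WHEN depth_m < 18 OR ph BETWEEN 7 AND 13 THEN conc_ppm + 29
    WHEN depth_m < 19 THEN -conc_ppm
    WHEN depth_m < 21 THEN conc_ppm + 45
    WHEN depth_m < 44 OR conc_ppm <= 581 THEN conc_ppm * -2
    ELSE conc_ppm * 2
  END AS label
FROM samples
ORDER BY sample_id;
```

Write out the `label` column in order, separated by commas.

162, 576, 937, 446, 292, 129, 836, 342, 90, 879, 488, 608

sample_id=4: depth_m < 18 OR ph BETWEEN 7 AND 13 → 162
sample_id=5: depth_m < 10 OR ph < 8 → 576
sample_id=6: depth_m < 10 OR ph < 8 → 937
sample_id=7: depth_m < 10 OR ph < 8 → 446
sample_id=8: depth_m < 10 OR ph < 8 → 292
sample_id=9: depth_m < 10 OR ph < 8 → 129
sample_id=10: depth_m < 18 OR ph BETWEEN 7 AND 13 → 836
sample_id=11: depth_m < 10 OR ph < 8 → 342
sample_id=12: depth_m < 10 OR ph < 8 → 90
sample_id=13: depth_m < 18 OR ph BETWEEN 7 AND 13 → 879
sample_id=14: depth_m < 10 OR ph < 8 → 488
sample_id=15: depth_m < 10 OR ph < 8 → 608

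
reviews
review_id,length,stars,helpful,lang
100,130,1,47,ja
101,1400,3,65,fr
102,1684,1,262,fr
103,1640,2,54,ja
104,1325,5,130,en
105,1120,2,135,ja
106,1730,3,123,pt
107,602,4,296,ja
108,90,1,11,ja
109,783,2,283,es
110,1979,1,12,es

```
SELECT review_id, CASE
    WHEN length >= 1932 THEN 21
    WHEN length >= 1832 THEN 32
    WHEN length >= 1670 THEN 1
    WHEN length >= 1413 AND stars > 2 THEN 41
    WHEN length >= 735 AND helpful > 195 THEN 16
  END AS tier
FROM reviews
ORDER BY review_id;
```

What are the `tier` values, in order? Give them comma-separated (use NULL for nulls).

NULL, NULL, 1, NULL, NULL, NULL, 1, NULL, NULL, 16, 21

review_id=100: (no match → NULL) → NULL
review_id=101: (no match → NULL) → NULL
review_id=102: length >= 1670 → 1
review_id=103: (no match → NULL) → NULL
review_id=104: (no match → NULL) → NULL
review_id=105: (no match → NULL) → NULL
review_id=106: length >= 1670 → 1
review_id=107: (no match → NULL) → NULL
review_id=108: (no match → NULL) → NULL
review_id=109: length >= 735 AND helpful > 195 → 16
review_id=110: length >= 1932 → 21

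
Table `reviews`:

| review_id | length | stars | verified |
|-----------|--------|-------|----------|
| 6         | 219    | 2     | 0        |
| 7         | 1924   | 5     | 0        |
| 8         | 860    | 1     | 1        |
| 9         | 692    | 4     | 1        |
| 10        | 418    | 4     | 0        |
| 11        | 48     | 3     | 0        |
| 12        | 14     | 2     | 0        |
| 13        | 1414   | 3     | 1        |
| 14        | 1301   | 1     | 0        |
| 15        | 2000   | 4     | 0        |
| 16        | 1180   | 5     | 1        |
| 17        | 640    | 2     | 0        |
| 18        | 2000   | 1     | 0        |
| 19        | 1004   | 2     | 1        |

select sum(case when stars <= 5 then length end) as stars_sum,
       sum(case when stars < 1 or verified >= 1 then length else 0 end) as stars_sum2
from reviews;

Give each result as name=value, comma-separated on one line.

stars_sum=13714, stars_sum2=5150

[stars_sum: stars <= 5]
review_id=6: ✓ → 219
review_id=7: ✓ → 1924
review_id=8: ✓ → 860
review_id=9: ✓ → 692
review_id=10: ✓ → 418
review_id=11: ✓ → 48
review_id=12: ✓ → 14
review_id=13: ✓ → 1414
review_id=14: ✓ → 1301
review_id=15: ✓ → 2000
review_id=16: ✓ → 1180
review_id=17: ✓ → 640
review_id=18: ✓ → 2000
review_id=19: ✓ → 1004
stars_sum = 219 + 1924 + 860 + 692 + 418 + 48 + 14 + 1414 + 1301 + 2000 + 1180 + 640 + 2000 + 1004 = 13714
—
[stars_sum2: stars < 1 or verified >= 1]
review_id=6: ✗
review_id=7: ✗
review_id=8: ✓ → 860
review_id=9: ✓ → 692
review_id=10: ✗
review_id=11: ✗
review_id=12: ✗
review_id=13: ✓ → 1414
review_id=14: ✗
review_id=15: ✗
review_id=16: ✓ → 1180
review_id=17: ✗
review_id=18: ✗
review_id=19: ✓ → 1004
stars_sum2 = 860 + 692 + 1414 + 1180 + 1004 = 5150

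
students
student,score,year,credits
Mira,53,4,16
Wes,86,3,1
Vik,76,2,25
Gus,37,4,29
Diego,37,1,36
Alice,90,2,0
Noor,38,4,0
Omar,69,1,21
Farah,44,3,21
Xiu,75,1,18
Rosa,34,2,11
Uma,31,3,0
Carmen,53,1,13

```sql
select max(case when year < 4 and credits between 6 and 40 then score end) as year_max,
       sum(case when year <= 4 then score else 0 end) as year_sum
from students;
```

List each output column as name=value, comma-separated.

[year_max: year < 4 and credits between 6 and 40]
student=Mira: ✗
student=Wes: ✗
student=Vik: ✓ → 76
student=Gus: ✗
student=Diego: ✓ → 37
student=Alice: ✗
student=Noor: ✗
student=Omar: ✓ → 69
student=Farah: ✓ → 44
student=Xiu: ✓ → 75
student=Rosa: ✓ → 34
student=Uma: ✗
student=Carmen: ✓ → 53
year_max = MAX(76, 37, 69, 44, 75, 34, 53) = 76
—
[year_sum: year <= 4]
student=Mira: ✓ → 53
student=Wes: ✓ → 86
student=Vik: ✓ → 76
student=Gus: ✓ → 37
student=Diego: ✓ → 37
student=Alice: ✓ → 90
student=Noor: ✓ → 38
student=Omar: ✓ → 69
student=Farah: ✓ → 44
student=Xiu: ✓ → 75
student=Rosa: ✓ → 34
student=Uma: ✓ → 31
student=Carmen: ✓ → 53
year_sum = 53 + 86 + 76 + 37 + 37 + 90 + 38 + 69 + 44 + 75 + 34 + 31 + 53 = 723

year_max=76, year_sum=723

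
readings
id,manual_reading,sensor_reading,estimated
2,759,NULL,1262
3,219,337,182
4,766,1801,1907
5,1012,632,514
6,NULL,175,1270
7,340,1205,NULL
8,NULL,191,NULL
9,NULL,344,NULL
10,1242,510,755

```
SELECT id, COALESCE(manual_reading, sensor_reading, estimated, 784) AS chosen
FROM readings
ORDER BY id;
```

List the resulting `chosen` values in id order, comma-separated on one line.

759, 219, 766, 1012, 175, 340, 191, 344, 1242

id=2: manual_reading=759 → 759
id=3: manual_reading=219 → 219
id=4: manual_reading=766 → 766
id=5: manual_reading=1012 → 1012
id=6: manual_reading=NULL, sensor_reading=175 → 175
id=7: manual_reading=340 → 340
id=8: manual_reading=NULL, sensor_reading=191 → 191
id=9: manual_reading=NULL, sensor_reading=344 → 344
id=10: manual_reading=1242 → 1242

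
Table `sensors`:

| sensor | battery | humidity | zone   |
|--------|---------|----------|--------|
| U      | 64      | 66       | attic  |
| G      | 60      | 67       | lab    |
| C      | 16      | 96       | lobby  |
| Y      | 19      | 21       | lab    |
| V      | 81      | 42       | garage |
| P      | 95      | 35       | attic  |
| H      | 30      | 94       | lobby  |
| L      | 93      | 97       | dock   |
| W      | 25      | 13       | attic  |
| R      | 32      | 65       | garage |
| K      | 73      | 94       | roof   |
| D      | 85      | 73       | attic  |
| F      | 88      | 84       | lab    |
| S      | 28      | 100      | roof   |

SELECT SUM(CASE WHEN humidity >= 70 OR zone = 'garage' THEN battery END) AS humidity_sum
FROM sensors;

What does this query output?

526

sensor=U: ✗
sensor=G: ✗
sensor=C: ✓ → 16
sensor=Y: ✗
sensor=V: ✓ → 81
sensor=P: ✗
sensor=H: ✓ → 30
sensor=L: ✓ → 93
sensor=W: ✗
sensor=R: ✓ → 32
sensor=K: ✓ → 73
sensor=D: ✓ → 85
sensor=F: ✓ → 88
sensor=S: ✓ → 28
humidity_sum = 16 + 81 + 30 + 93 + 32 + 73 + 85 + 88 + 28 = 526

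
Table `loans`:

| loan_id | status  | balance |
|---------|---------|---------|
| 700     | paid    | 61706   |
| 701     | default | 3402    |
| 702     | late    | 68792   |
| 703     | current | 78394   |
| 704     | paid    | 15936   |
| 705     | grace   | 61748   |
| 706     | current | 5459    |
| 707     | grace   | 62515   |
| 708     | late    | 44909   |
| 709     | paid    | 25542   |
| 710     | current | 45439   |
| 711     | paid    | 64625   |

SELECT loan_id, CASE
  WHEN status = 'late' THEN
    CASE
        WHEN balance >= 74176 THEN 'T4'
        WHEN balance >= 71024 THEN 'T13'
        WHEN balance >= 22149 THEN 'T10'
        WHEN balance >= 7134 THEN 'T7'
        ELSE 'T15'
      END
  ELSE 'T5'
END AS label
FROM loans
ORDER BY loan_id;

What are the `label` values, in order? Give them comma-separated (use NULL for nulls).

T5, T5, T10, T5, T5, T5, T5, T5, T10, T5, T5, T5

loan_id=700: status='paid' → outer ELSE → T5
loan_id=701: status='default' → outer ELSE → T5
loan_id=702: status='late' → inner[balance >= 22149] → T10
loan_id=703: status='current' → outer ELSE → T5
loan_id=704: status='paid' → outer ELSE → T5
loan_id=705: status='grace' → outer ELSE → T5
loan_id=706: status='current' → outer ELSE → T5
loan_id=707: status='grace' → outer ELSE → T5
loan_id=708: status='late' → inner[balance >= 22149] → T10
loan_id=709: status='paid' → outer ELSE → T5
loan_id=710: status='current' → outer ELSE → T5
loan_id=711: status='paid' → outer ELSE → T5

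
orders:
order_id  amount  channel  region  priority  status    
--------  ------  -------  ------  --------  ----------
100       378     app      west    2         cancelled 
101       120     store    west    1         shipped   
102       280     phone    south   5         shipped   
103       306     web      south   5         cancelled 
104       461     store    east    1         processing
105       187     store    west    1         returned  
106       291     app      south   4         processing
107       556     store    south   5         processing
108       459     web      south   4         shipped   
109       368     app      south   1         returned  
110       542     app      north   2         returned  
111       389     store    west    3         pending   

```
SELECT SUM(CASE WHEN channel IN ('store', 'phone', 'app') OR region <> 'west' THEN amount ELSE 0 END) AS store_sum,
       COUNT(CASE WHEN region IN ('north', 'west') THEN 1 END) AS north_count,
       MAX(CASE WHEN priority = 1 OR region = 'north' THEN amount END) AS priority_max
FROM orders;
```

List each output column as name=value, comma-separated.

[store_sum: channel IN ('store', 'phone', 'app') OR region <> 'west']
order_id=100: ✓ → 378
order_id=101: ✓ → 120
order_id=102: ✓ → 280
order_id=103: ✓ → 306
order_id=104: ✓ → 461
order_id=105: ✓ → 187
order_id=106: ✓ → 291
order_id=107: ✓ → 556
order_id=108: ✓ → 459
order_id=109: ✓ → 368
order_id=110: ✓ → 542
order_id=111: ✓ → 389
store_sum = 378 + 120 + 280 + 306 + 461 + 187 + 291 + 556 + 459 + 368 + 542 + 389 = 4337
—
[north_count: region IN ('north', 'west')]
order_id=100: ✓ → 1
order_id=101: ✓ → 1
order_id=102: ✗
order_id=103: ✗
order_id=104: ✗
order_id=105: ✓ → 1
order_id=106: ✗
order_id=107: ✗
order_id=108: ✗
order_id=109: ✗
order_id=110: ✓ → 1
order_id=111: ✓ → 1
north_count = COUNT(1, 1, 1, 1, 1) = 5
—
[priority_max: priority = 1 OR region = 'north']
order_id=100: ✗
order_id=101: ✓ → 120
order_id=102: ✗
order_id=103: ✗
order_id=104: ✓ → 461
order_id=105: ✓ → 187
order_id=106: ✗
order_id=107: ✗
order_id=108: ✗
order_id=109: ✓ → 368
order_id=110: ✓ → 542
order_id=111: ✗
priority_max = MAX(120, 461, 187, 368, 542) = 542

store_sum=4337, north_count=5, priority_max=542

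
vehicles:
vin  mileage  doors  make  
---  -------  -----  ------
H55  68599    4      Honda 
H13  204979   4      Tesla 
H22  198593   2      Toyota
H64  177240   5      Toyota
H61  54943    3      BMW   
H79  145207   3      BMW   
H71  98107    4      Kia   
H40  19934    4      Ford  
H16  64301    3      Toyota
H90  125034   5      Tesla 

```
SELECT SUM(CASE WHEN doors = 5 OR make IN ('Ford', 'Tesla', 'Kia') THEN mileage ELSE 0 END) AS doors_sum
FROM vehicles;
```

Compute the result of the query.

625294

vin=H55: ✗
vin=H13: ✓ → 204979
vin=H22: ✗
vin=H64: ✓ → 177240
vin=H61: ✗
vin=H79: ✗
vin=H71: ✓ → 98107
vin=H40: ✓ → 19934
vin=H16: ✗
vin=H90: ✓ → 125034
doors_sum = 204979 + 177240 + 98107 + 19934 + 125034 = 625294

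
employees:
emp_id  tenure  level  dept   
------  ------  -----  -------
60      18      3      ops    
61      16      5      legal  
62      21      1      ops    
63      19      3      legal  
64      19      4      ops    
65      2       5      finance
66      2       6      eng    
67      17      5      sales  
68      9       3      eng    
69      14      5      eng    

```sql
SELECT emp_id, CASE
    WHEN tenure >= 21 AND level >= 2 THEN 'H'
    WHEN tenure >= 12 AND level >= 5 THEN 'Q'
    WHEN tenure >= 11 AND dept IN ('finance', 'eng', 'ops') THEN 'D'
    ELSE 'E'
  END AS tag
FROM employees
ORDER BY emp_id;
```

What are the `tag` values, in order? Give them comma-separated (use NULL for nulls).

emp_id=60: tenure >= 11 AND dept IN ('finance', 'eng', 'ops') → D
emp_id=61: tenure >= 12 AND level >= 5 → Q
emp_id=62: tenure >= 11 AND dept IN ('finance', 'eng', 'ops') → D
emp_id=63: ELSE → E
emp_id=64: tenure >= 11 AND dept IN ('finance', 'eng', 'ops') → D
emp_id=65: ELSE → E
emp_id=66: ELSE → E
emp_id=67: tenure >= 12 AND level >= 5 → Q
emp_id=68: ELSE → E
emp_id=69: tenure >= 12 AND level >= 5 → Q

D, Q, D, E, D, E, E, Q, E, Q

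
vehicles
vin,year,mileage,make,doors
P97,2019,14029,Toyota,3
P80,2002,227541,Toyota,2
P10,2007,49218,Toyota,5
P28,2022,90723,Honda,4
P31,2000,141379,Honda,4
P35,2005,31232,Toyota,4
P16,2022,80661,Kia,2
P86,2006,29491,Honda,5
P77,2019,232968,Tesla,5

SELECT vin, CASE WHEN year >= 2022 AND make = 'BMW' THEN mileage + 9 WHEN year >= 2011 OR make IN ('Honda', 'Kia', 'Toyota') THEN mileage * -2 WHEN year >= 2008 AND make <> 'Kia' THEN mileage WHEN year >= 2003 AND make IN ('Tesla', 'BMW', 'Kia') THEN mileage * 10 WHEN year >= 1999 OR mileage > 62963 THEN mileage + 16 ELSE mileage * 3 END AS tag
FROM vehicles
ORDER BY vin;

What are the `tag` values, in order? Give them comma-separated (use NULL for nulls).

-98436, -161322, -181446, -282758, -62464, -465936, -455082, -58982, -28058

vin=P10: year >= 2011 OR make IN ('Honda', 'Kia', 'Toyota') → -98436
vin=P16: year >= 2011 OR make IN ('Honda', 'Kia', 'Toyota') → -161322
vin=P28: year >= 2011 OR make IN ('Honda', 'Kia', 'Toyota') → -181446
vin=P31: year >= 2011 OR make IN ('Honda', 'Kia', 'Toyota') → -282758
vin=P35: year >= 2011 OR make IN ('Honda', 'Kia', 'Toyota') → -62464
vin=P77: year >= 2011 OR make IN ('Honda', 'Kia', 'Toyota') → -465936
vin=P80: year >= 2011 OR make IN ('Honda', 'Kia', 'Toyota') → -455082
vin=P86: year >= 2011 OR make IN ('Honda', 'Kia', 'Toyota') → -58982
vin=P97: year >= 2011 OR make IN ('Honda', 'Kia', 'Toyota') → -28058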